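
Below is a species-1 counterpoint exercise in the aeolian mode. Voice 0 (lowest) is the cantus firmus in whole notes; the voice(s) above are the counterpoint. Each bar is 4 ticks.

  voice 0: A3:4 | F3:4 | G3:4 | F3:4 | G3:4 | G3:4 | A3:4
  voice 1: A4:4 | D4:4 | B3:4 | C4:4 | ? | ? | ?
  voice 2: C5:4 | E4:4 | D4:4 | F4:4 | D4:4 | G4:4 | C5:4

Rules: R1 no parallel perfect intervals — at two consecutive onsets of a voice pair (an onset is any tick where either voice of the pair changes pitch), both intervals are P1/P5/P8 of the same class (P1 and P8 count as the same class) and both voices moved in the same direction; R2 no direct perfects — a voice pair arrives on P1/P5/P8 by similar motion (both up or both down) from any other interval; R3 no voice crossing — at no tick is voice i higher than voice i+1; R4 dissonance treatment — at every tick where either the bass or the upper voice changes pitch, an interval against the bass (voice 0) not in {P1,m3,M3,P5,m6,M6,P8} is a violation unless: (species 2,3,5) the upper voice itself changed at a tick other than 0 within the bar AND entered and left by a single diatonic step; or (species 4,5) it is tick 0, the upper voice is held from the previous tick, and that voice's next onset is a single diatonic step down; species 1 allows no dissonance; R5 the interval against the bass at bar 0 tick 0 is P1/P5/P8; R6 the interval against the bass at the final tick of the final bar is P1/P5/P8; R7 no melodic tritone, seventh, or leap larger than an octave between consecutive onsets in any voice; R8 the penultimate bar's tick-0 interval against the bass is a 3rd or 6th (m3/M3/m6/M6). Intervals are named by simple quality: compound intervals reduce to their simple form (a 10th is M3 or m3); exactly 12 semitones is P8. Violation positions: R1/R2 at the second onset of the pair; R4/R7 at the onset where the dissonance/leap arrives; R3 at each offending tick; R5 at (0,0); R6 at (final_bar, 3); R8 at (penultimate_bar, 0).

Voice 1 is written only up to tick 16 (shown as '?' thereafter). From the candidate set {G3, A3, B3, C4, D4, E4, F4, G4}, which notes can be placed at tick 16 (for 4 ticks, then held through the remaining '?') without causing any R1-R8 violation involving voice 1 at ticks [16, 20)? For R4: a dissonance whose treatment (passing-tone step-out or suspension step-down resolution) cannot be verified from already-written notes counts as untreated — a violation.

G3: violates R2
A3: violates R4
B3: legal
C4: violates R4
D4: violates R1
E4: violates R3
F4: violates R3,R4
G4: violates R2,R3

{B3}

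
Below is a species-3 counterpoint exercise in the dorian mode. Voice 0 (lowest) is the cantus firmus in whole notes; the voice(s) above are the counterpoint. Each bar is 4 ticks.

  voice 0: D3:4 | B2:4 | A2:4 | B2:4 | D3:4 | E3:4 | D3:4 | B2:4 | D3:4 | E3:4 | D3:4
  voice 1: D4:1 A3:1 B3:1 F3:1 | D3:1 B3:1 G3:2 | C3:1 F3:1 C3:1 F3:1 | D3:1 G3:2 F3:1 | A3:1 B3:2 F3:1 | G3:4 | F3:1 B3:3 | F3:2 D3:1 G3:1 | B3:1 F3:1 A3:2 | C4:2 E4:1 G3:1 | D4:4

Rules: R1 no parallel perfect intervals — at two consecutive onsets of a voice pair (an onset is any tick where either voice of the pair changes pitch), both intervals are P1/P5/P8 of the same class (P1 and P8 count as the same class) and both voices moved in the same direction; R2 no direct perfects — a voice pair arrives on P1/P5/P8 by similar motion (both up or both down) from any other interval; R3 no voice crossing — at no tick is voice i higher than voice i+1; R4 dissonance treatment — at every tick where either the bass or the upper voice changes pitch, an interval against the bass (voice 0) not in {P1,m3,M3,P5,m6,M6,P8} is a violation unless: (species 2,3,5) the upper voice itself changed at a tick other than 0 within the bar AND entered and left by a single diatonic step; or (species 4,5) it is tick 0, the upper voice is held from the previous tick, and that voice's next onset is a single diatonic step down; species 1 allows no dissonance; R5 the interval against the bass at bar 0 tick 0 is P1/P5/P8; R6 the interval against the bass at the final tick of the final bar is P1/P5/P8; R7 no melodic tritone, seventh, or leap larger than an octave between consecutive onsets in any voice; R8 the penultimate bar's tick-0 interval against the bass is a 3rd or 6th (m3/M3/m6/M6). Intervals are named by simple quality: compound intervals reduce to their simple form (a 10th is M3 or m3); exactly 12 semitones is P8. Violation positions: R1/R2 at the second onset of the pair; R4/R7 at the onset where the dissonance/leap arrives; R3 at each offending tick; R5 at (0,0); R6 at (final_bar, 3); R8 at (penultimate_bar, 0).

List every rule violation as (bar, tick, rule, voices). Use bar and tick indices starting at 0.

bar 0: v0=D3 v1=D4 downbeat P8
bar 1: v0=B2 v1=D3 downbeat m3
bar 2: v0=A2 v1=C3 downbeat m3
bar 3: v0=B2 v1=D3 downbeat m3
bar 4: v0=D3 v1=A3 downbeat P5
bar 5: v0=E3 v1=G3 downbeat m3
bar 6: v0=D3 v1=F3 downbeat m3
bar 7: v0=B2 v1=F3 downbeat TT
bar 8: v0=D3 v1=B3 downbeat M6
bar 9: v0=E3 v1=C4 downbeat m6
bar 10: v0=D3 v1=D4 downbeat P8
  -> R7 @ bar 0 tick 3 v(1,): B3->F3 leap 6st
  -> R4 @ bar 3 tick 3 v(0, 1): B2/F3 TT untreated
  -> R2 @ bar 4 tick 0 v(0, 1): B2/F3 TT -> D3/A3 P5 similar
  -> R7 @ bar 4 tick 3 v(1,): B3->F3 leap 6st
  -> R7 @ bar 6 tick 1 v(1,): F3->B3 leap 6st
  -> R4 @ bar 7 tick 0 v(0, 1): B2/F3 TT untreated
  -> R7 @ bar 7 tick 0 v(1,): B3->F3 leap 6st
  -> R7 @ bar 8 tick 1 v(1,): B3->F3 leap 6st

(0, 3, R7, (1,))
(3, 3, R4, (0, 1))
(4, 0, R2, (0, 1))
(4, 3, R7, (1,))
(6, 1, R7, (1,))
(7, 0, R4, (0, 1))
(7, 0, R7, (1,))
(8, 1, R7, (1,))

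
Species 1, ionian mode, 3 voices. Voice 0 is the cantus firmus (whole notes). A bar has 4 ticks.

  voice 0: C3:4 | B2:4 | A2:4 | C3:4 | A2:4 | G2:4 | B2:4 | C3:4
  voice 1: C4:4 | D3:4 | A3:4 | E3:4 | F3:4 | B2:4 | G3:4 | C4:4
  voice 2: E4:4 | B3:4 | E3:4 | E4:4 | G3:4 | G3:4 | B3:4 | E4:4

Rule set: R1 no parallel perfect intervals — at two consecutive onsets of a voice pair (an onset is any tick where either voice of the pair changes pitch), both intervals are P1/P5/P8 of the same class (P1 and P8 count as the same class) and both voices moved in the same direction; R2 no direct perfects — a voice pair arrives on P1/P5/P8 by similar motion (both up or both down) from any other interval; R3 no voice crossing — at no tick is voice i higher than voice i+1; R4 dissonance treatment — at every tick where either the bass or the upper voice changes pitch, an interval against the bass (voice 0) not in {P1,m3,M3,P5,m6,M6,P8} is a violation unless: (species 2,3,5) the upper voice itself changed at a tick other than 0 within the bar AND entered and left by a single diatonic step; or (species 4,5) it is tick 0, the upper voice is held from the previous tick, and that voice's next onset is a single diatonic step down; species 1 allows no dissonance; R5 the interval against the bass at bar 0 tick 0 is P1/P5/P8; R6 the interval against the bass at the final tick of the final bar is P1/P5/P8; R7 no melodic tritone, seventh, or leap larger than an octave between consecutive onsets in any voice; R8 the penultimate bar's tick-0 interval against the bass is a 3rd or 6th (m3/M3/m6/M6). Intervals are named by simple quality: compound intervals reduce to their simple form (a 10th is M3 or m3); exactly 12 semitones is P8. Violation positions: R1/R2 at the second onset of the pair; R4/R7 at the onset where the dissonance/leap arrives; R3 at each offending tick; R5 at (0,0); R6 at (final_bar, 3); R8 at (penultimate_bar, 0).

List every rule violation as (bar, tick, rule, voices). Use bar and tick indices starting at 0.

(0, 0, R5, (0, 2))
(1, 0, R2, (0, 2))
(1, 0, R7, (1,))
(2, 0, R2, (0, 2))
(2, 0, R3, (1, 2))
(2, 1, R3, (1, 2))
(2, 2, R3, (1, 2))
(2, 3, R3, (1, 2))
(4, 0, R4, (0, 2))
(5, 0, R7, (1,))
(6, 0, R1, (0, 2))
(6, 0, R8, (0, 2))
(7, 0, R2, (0, 1))
(7, 3, R6, (0, 2))

bar 0: v0=C3 v1=C4 v2=E4 downbeat M3
bar 1: v0=B2 v1=D3 v2=B3 downbeat P8
bar 2: v0=A2 v1=A3 v2=E3 downbeat P5
bar 3: v0=C3 v1=E3 v2=E4 downbeat M3
bar 4: v0=A2 v1=F3 v2=G3 downbeat m7
bar 5: v0=G2 v1=B2 v2=G3 downbeat P8
bar 6: v0=B2 v1=G3 v2=B3 downbeat P8
bar 7: v0=C3 v1=C4 v2=E4 downbeat M3
  -> R5 @ bar 0 tick 0 v(0, 2): opens on M3
  -> R2 @ bar 1 tick 0 v(0, 2): C3/E4 M3 -> B2/B3 P8 similar
  -> R7 @ bar 1 tick 0 v(1,): C4->D3 leap 10st
  -> R2 @ bar 2 tick 0 v(0, 2): B2/B3 P8 -> A2/E3 P5 similar
  -> R3 @ bar 2 tick 0 v(1, 2): A3 above E3
  -> R3 @ bar 2 tick 1 v(1, 2): A3 above E3
  -> R3 @ bar 2 tick 2 v(1, 2): A3 above E3
  -> R3 @ bar 2 tick 3 v(1, 2): A3 above E3
  -> R4 @ bar 4 tick 0 v(0, 2): A2/G3 m7 untreated
  -> R7 @ bar 5 tick 0 v(1,): F3->B2 leap 6st
  -> R1 @ bar 6 tick 0 v(0, 2): G2/G3 P8 -> B2/B3 P8 similar
  -> R8 @ bar 6 tick 0 v(0, 2): penult P8 not 3rd/6th
  -> R2 @ bar 7 tick 0 v(0, 1): B2/G3 m6 -> C3/C4 P8 similar
  -> R6 @ bar 7 tick 3 v(0, 2): closes on M3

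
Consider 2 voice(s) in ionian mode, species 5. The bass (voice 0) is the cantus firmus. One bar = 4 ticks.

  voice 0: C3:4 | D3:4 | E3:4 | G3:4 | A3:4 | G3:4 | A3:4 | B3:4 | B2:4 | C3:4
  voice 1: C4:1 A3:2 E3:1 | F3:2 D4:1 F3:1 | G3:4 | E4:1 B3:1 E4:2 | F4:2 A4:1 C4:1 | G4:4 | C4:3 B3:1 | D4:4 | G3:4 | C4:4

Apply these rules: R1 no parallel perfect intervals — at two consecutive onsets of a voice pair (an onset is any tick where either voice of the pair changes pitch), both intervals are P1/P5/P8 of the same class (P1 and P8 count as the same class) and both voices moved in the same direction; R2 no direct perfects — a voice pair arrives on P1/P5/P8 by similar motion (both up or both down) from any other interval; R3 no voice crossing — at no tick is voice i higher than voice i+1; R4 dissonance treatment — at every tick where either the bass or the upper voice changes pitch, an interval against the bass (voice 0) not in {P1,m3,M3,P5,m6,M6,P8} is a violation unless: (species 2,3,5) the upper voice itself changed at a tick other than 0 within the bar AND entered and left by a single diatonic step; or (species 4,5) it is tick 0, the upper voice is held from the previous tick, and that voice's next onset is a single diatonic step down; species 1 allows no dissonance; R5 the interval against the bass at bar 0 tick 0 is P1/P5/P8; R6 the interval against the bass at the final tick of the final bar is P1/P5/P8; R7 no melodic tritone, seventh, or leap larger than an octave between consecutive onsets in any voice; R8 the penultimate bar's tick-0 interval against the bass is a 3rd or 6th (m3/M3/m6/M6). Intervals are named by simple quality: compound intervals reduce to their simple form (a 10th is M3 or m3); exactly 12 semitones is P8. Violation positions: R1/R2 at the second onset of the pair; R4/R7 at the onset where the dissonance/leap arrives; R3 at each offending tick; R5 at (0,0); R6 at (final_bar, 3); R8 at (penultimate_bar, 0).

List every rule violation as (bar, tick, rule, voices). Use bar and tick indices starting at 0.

(6, 3, R4, (0, 1))
(9, 0, R2, (0, 1))

bar 0: v0=C3 v1=C4 downbeat P8
bar 1: v0=D3 v1=F3 downbeat m3
bar 2: v0=E3 v1=G3 downbeat m3
bar 3: v0=G3 v1=E4 downbeat M6
bar 4: v0=A3 v1=F4 downbeat m6
bar 5: v0=G3 v1=G4 downbeat P8
bar 6: v0=A3 v1=C4 downbeat m3
bar 7: v0=B3 v1=D4 downbeat m3
bar 8: v0=B2 v1=G3 downbeat m6
bar 9: v0=C3 v1=C4 downbeat P8
  -> R4 @ bar 6 tick 3 v(0, 1): A3/B3 M2 untreated
  -> R2 @ bar 9 tick 0 v(0, 1): B2/G3 m6 -> C3/C4 P8 similar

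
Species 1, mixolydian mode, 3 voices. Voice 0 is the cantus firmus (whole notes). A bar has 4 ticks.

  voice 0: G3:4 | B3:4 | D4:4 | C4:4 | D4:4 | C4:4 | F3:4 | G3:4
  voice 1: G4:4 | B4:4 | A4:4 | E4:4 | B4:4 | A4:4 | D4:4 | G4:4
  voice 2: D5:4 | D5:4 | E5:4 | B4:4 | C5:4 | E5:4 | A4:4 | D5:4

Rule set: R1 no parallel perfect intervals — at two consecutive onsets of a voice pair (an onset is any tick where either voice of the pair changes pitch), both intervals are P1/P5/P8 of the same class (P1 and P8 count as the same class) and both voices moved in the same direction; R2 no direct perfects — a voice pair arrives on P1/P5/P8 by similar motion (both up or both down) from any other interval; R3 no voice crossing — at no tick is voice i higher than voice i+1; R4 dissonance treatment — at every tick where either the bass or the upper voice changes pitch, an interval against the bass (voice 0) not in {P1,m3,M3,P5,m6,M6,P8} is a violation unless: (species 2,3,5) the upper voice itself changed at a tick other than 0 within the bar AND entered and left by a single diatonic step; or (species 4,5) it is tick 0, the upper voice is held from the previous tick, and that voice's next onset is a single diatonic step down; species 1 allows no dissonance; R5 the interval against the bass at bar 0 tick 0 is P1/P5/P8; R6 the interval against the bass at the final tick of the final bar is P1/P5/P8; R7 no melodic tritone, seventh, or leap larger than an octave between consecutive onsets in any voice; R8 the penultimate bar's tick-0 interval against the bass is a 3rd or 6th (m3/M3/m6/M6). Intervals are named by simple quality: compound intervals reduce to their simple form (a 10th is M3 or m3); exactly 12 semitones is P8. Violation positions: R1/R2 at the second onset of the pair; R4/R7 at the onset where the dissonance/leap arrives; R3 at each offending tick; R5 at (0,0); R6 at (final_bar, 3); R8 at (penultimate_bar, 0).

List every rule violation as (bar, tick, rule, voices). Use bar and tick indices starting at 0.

bar 0: v0=G3 v1=G4 v2=D5 downbeat P5
bar 1: v0=B3 v1=B4 v2=D5 downbeat m3
bar 2: v0=D4 v1=A4 v2=E5 downbeat M2
bar 3: v0=C4 v1=E4 v2=B4 downbeat M7
bar 4: v0=D4 v1=B4 v2=C5 downbeat m7
bar 5: v0=C4 v1=A4 v2=E5 downbeat M3
bar 6: v0=F3 v1=D4 v2=A4 downbeat M3
bar 7: v0=G3 v1=G4 v2=D5 downbeat P5
  -> R1 @ bar 1 tick 0 v(0, 1): G3/G4 P8 -> B3/B4 P8 similar
  -> R4 @ bar 2 tick 0 v(0, 2): D4/E5 M2 untreated
  -> R1 @ bar 3 tick 0 v(1, 2): A4/E5 P5 -> E4/B4 P5 similar
  -> R4 @ bar 3 tick 0 v(0, 2): C4/B4 M7 untreated
  -> R4 @ bar 4 tick 0 v(0, 2): D4/C5 m7 untreated
  -> R1 @ bar 6 tick 0 v(1, 2): A4/E5 P5 -> D4/A4 P5 similar
  -> R1 @ bar 7 tick 0 v(1, 2): D4/A4 P5 -> G4/D5 P5 similar
  -> R2 @ bar 7 tick 0 v(0, 1): F3/D4 M6 -> G3/G4 P8 similar
  -> R2 @ bar 7 tick 0 v(0, 2): F3/A4 M3 -> G3/D5 P5 similar

(1, 0, R1, (0, 1))
(2, 0, R4, (0, 2))
(3, 0, R1, (1, 2))
(3, 0, R4, (0, 2))
(4, 0, R4, (0, 2))
(6, 0, R1, (1, 2))
(7, 0, R1, (1, 2))
(7, 0, R2, (0, 1))
(7, 0, R2, (0, 2))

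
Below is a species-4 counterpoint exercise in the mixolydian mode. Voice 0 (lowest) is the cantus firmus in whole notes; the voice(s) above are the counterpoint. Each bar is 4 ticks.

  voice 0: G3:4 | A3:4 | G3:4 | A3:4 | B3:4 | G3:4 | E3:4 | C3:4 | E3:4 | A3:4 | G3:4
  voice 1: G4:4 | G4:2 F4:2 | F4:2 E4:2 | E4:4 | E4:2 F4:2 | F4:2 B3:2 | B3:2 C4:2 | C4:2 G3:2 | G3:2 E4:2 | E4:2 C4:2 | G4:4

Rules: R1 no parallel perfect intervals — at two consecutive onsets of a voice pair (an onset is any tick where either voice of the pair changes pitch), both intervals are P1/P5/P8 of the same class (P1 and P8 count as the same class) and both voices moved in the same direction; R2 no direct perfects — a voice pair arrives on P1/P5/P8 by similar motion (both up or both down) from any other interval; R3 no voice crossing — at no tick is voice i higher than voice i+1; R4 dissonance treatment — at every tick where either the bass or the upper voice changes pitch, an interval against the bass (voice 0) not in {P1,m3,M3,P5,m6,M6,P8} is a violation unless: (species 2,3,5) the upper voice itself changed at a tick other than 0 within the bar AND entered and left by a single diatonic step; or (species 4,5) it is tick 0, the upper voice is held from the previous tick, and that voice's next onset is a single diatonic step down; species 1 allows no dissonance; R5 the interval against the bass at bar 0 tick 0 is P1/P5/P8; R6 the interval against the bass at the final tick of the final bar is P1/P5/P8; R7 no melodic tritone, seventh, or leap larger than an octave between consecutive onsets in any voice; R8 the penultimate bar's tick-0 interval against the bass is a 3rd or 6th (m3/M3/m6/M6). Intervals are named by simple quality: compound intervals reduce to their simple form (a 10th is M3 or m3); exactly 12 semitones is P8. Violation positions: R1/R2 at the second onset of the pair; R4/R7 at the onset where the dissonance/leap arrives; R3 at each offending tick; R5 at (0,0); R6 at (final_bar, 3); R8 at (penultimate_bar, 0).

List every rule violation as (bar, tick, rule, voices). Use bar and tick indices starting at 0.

(4, 0, R4, (0, 1))
(4, 2, R4, (0, 1))
(5, 0, R4, (0, 1))
(5, 2, R7, (1,))
(9, 0, R8, (0, 1))

bar 0: v0=G3 v1=G4 downbeat P8
bar 1: v0=A3 v1=G4 downbeat m7
bar 2: v0=G3 v1=F4 downbeat m7
bar 3: v0=A3 v1=E4 downbeat P5
bar 4: v0=B3 v1=E4 downbeat P4
bar 5: v0=G3 v1=F4 downbeat m7
bar 6: v0=E3 v1=B3 downbeat P5
bar 7: v0=C3 v1=C4 downbeat P8
bar 8: v0=E3 v1=G3 downbeat m3
bar 9: v0=A3 v1=E4 downbeat P5
bar 10: v0=G3 v1=G4 downbeat P8
  -> R4 @ bar 4 tick 0 v(0, 1): B3/E4 P4 untreated
  -> R4 @ bar 4 tick 2 v(0, 1): B3/F4 TT untreated
  -> R4 @ bar 5 tick 0 v(0, 1): G3/F4 m7 untreated
  -> R7 @ bar 5 tick 2 v(1,): F4->B3 leap 6st
  -> R8 @ bar 9 tick 0 v(0, 1): penult P5 not 3rd/6th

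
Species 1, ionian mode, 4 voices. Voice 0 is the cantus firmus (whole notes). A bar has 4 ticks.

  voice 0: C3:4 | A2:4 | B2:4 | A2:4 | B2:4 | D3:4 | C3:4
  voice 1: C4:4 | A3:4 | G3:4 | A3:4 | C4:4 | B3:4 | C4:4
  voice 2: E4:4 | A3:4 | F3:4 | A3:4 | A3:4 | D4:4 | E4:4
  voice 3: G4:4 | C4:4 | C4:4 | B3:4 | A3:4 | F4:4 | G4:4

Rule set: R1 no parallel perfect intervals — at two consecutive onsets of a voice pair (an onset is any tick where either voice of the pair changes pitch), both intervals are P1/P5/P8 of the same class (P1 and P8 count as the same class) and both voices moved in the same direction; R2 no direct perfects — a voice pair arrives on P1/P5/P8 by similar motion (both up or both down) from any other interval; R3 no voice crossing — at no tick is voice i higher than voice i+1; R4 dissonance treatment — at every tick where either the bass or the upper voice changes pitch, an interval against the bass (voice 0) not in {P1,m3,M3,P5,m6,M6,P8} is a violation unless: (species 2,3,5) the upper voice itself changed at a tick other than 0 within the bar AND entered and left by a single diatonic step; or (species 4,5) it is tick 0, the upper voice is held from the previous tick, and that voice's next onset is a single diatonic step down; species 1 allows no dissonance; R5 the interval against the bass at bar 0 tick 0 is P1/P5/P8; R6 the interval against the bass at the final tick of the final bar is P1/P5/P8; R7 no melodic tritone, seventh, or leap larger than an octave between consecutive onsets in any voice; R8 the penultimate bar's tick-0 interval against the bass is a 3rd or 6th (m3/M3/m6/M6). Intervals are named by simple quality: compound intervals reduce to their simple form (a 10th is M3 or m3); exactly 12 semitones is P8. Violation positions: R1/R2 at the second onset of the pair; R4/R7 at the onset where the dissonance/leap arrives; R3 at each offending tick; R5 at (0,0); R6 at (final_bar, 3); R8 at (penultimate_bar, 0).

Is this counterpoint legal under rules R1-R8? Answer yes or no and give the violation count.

bar 0: v0=C3 v1=C4 v2=E4 v3=G4 (P5)
bar 1: v0=A2 v1=A3 v2=A3 v3=C4 (m3)
bar 2: v0=B2 v1=G3 v2=F3 v3=C4 (m2)
bar 3: v0=A2 v1=A3 v2=A3 v3=B3 (M2)
bar 4: v0=B2 v1=C4 v2=A3 v3=A3 (m7)
bar 5: v0=D3 v1=B3 v2=D4 v3=F4 (m3)
bar 6: v0=C3 v1=C4 v2=E4 v3=G4 (P5)
  R5 @ bar0.0: opens on M3
  R1 @ bar1.0: C3/C4 P8 -> A2/A3 P8 similar
  R2 @ bar1.0: C3/E4 M3 -> A2/A3 P8 similar
  R2 @ bar1.0: C4/E4 M3 -> A3/A3 P1 similar
  R3 @ bar2.0: G3 above F3
  R4 @ bar2.0: B2/F3 TT untreated
  R4 @ bar2.0: B2/C4 m2 untreated
  R3 @ bar2.1: G3 above F3
  R3 @ bar2.2: G3 above F3
  R3 @ bar2.3: G3 above F3
  R2 @ bar3.0: G3/F3 M2 -> A3/A3 P1 similar
  R4 @ bar3.0: A2/B3 M2 untreated
  R3 @ bar4.0: C4 above A3
  R4 @ bar4.0: B2/C4 m2 untreated
  R4 @ bar4.0: B2/A3 m7 untreated
  R4 @ bar4.0: B2/A3 m7 untreated
  R3 @ bar4.1: C4 above A3
  R3 @ bar4.2: C4 above A3
  R3 @ bar4.3: C4 above A3
  R2 @ bar5.0: B2/A3 m7 -> D3/D4 P8 similar
  R8 @ bar5.0: penult P8 not 3rd/6th
  R2 @ bar6.0: B3/F4 TT -> C4/G4 P5 similar
  R6 @ bar6.3: closes on M3

No (23 violations)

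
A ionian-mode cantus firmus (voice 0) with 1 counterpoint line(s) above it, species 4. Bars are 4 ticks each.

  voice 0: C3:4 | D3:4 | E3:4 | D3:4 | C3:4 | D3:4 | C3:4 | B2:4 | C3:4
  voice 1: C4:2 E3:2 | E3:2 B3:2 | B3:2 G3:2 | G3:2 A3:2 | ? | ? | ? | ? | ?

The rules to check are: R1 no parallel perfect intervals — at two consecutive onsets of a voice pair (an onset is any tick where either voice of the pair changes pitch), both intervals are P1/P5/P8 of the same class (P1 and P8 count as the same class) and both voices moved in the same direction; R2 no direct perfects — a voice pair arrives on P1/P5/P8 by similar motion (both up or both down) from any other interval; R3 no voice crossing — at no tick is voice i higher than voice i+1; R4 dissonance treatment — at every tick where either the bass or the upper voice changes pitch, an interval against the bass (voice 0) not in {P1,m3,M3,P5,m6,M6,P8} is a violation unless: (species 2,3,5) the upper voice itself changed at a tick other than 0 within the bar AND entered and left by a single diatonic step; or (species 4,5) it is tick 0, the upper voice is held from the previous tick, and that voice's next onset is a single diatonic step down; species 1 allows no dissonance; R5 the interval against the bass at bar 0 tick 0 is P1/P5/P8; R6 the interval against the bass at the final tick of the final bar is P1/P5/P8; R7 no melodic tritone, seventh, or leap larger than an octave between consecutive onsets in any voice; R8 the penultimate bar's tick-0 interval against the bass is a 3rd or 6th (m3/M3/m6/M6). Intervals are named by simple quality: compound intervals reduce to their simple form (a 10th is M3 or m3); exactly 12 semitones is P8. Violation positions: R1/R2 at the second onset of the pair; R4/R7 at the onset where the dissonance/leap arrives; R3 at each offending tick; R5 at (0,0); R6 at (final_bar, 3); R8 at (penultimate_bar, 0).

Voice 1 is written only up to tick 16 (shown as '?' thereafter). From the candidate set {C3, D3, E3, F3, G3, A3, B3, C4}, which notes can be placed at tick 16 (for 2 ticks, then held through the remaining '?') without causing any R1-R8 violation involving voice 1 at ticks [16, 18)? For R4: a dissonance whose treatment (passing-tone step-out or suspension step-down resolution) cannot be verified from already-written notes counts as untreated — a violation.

{A3, C4, E3}

C3: violates R2
D3: violates R4
E3: legal
F3: violates R4
G3: violates R1
A3: legal
B3: violates R4
C4: legal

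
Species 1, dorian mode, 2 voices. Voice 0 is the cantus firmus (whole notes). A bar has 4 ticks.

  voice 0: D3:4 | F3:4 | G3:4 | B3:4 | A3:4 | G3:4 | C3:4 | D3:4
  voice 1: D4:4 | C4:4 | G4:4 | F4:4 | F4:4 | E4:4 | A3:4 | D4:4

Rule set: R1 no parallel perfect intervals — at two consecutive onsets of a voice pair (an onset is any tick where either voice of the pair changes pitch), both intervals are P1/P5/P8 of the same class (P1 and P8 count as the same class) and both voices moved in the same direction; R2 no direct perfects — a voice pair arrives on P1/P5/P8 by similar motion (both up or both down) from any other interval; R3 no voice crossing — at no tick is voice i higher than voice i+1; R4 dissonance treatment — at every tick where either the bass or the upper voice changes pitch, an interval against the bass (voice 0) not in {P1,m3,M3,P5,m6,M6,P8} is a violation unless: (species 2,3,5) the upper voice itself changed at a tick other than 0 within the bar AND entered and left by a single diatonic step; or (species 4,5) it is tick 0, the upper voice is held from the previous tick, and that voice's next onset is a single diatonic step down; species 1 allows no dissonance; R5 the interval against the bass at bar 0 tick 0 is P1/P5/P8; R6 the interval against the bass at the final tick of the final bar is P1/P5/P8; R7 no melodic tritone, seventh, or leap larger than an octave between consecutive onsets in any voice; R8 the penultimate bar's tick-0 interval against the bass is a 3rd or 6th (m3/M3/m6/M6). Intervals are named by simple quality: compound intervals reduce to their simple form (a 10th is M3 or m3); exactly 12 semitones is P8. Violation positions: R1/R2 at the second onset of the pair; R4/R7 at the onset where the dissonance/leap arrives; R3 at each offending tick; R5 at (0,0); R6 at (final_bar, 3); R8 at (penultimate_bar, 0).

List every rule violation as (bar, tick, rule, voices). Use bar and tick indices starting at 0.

(2, 0, R2, (0, 1))
(3, 0, R4, (0, 1))
(7, 0, R2, (0, 1))

bar 0: v0=D3 v1=D4 downbeat P8
bar 1: v0=F3 v1=C4 downbeat P5
bar 2: v0=G3 v1=G4 downbeat P8
bar 3: v0=B3 v1=F4 downbeat TT
bar 4: v0=A3 v1=F4 downbeat m6
bar 5: v0=G3 v1=E4 downbeat M6
bar 6: v0=C3 v1=A3 downbeat M6
bar 7: v0=D3 v1=D4 downbeat P8
  -> R2 @ bar 2 tick 0 v(0, 1): F3/C4 P5 -> G3/G4 P8 similar
  -> R4 @ bar 3 tick 0 v(0, 1): B3/F4 TT untreated
  -> R2 @ bar 7 tick 0 v(0, 1): C3/A3 M6 -> D3/D4 P8 similar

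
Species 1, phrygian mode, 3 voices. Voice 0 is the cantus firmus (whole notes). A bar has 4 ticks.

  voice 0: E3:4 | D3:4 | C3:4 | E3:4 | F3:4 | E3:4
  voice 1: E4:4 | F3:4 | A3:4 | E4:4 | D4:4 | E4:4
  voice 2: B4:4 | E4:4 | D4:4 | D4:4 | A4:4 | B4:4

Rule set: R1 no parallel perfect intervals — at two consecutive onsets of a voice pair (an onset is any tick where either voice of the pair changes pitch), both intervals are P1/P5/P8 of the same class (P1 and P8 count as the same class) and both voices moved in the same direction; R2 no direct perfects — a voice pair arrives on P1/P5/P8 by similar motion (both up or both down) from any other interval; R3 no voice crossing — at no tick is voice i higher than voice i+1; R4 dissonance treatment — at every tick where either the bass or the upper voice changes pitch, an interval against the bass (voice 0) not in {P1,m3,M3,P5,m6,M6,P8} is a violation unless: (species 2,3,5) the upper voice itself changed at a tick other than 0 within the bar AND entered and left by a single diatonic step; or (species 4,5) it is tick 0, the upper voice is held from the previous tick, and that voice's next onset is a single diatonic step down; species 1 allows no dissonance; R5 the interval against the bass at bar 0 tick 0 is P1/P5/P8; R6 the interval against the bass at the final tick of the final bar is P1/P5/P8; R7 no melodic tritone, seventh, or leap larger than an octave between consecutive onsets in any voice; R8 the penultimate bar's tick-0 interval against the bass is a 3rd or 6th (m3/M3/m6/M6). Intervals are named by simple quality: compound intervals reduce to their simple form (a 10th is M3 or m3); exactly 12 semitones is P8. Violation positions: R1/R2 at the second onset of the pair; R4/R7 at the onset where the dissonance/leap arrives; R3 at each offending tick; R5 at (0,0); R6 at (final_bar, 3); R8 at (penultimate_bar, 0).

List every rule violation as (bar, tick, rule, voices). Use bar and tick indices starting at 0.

bar 0: v0=E3 v1=E4 v2=B4 downbeat P5
bar 1: v0=D3 v1=F3 v2=E4 downbeat M2
bar 2: v0=C3 v1=A3 v2=D4 downbeat M2
bar 3: v0=E3 v1=E4 v2=D4 downbeat m7
bar 4: v0=F3 v1=D4 v2=A4 downbeat M3
bar 5: v0=E3 v1=E4 v2=B4 downbeat P5
  -> R4 @ bar 1 tick 0 v(0, 2): D3/E4 M2 untreated
  -> R7 @ bar 1 tick 0 v(1,): E4->F3 leap 11st
  -> R4 @ bar 2 tick 0 v(0, 2): C3/D4 M2 untreated
  -> R2 @ bar 3 tick 0 v(0, 1): C3/A3 M6 -> E3/E4 P8 similar
  -> R3 @ bar 3 tick 0 v(1, 2): E4 above D4
  -> R4 @ bar 3 tick 0 v(0, 2): E3/D4 m7 untreated
  -> R3 @ bar 3 tick 1 v(1, 2): E4 above D4
  -> R3 @ bar 3 tick 2 v(1, 2): E4 above D4
  -> R3 @ bar 3 tick 3 v(1, 2): E4 above D4
  -> R1 @ bar 5 tick 0 v(1, 2): D4/A4 P5 -> E4/B4 P5 similar

(1, 0, R4, (0, 2))
(1, 0, R7, (1,))
(2, 0, R4, (0, 2))
(3, 0, R2, (0, 1))
(3, 0, R3, (1, 2))
(3, 0, R4, (0, 2))
(3, 1, R3, (1, 2))
(3, 2, R3, (1, 2))
(3, 3, R3, (1, 2))
(5, 0, R1, (1, 2))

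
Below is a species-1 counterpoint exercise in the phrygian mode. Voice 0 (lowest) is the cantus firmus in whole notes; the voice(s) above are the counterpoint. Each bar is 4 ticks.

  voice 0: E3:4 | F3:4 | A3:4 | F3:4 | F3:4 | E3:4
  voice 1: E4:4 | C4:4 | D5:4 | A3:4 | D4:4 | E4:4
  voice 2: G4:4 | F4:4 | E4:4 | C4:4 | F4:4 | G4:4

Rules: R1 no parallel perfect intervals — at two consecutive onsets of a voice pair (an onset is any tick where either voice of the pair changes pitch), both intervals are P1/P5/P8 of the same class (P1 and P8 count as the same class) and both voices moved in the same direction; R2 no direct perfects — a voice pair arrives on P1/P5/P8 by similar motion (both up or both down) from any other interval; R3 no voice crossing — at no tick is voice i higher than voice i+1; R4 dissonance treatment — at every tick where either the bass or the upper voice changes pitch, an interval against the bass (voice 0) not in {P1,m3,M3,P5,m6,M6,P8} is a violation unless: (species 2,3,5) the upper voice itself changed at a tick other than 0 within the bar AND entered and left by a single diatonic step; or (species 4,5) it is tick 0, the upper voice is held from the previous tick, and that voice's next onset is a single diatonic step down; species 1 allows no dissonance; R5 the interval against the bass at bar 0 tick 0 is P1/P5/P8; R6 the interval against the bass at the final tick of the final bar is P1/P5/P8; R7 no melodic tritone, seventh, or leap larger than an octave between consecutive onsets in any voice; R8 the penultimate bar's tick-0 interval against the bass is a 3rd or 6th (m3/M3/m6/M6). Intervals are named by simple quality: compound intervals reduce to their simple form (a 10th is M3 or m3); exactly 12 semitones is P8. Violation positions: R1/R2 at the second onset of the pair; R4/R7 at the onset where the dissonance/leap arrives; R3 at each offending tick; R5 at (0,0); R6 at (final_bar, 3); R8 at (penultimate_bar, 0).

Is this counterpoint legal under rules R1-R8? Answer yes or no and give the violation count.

bar 0: v0=E3 v1=E4 v2=G4 (m3)
bar 1: v0=F3 v1=C4 v2=F4 (P8)
bar 2: v0=A3 v1=D5 v2=E4 (P5)
bar 3: v0=F3 v1=A3 v2=C4 (P5)
bar 4: v0=F3 v1=D4 v2=F4 (P8)
bar 5: v0=E3 v1=E4 v2=G4 (m3)
  R5 @ bar0.0: opens on m3
  R3 @ bar2.0: D5 above E4
  R4 @ bar2.0: A3/D5 P4 untreated
  R7 @ bar2.0: C4->D5 leap 14st
  R3 @ bar2.1: D5 above E4
  R3 @ bar2.2: D5 above E4
  R3 @ bar2.3: D5 above E4
  R1 @ bar3.0: A3/E4 P5 -> F3/C4 P5 similar
  R7 @ bar3.0: D5->A3 leap 17st
  R8 @ bar4.0: penult P8 not 3rd/6th
  R6 @ bar5.3: closes on m3

No (11 violations)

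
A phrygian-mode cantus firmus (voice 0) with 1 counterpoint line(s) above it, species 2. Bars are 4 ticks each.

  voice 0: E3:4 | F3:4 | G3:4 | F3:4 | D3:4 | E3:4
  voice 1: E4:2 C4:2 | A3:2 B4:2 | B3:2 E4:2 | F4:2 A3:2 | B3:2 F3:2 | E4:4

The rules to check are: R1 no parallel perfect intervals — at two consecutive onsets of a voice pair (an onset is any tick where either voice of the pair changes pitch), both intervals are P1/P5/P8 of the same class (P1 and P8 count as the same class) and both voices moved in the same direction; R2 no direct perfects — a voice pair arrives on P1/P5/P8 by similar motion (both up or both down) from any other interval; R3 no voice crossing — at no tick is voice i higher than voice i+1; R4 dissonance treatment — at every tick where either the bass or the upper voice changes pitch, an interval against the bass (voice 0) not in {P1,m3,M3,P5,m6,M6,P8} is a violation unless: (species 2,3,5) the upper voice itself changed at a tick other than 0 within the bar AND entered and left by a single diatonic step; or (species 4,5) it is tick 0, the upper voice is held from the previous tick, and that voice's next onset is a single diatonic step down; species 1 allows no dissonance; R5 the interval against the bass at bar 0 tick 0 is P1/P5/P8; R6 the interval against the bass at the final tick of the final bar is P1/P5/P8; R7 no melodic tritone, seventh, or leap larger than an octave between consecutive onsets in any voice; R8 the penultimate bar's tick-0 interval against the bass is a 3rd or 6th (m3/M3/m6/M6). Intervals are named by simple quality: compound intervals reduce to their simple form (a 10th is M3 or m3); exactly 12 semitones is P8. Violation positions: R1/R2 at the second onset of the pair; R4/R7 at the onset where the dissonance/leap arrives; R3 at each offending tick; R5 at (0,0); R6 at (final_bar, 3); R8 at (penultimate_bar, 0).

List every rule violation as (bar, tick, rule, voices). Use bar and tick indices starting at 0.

(1, 2, R4, (0, 1))
(1, 2, R7, (1,))
(4, 2, R7, (1,))
(5, 0, R2, (0, 1))
(5, 0, R7, (1,))

bar 0: v0=E3 v1=E4 downbeat P8
bar 1: v0=F3 v1=A3 downbeat M3
bar 2: v0=G3 v1=B3 downbeat M3
bar 3: v0=F3 v1=F4 downbeat P8
bar 4: v0=D3 v1=B3 downbeat M6
bar 5: v0=E3 v1=E4 downbeat P8
  -> R4 @ bar 1 tick 2 v(0, 1): F3/B4 TT untreated
  -> R7 @ bar 1 tick 2 v(1,): A3->B4 leap 14st
  -> R7 @ bar 4 tick 2 v(1,): B3->F3 leap 6st
  -> R2 @ bar 5 tick 0 v(0, 1): D3/F3 m3 -> E3/E4 P8 similar
  -> R7 @ bar 5 tick 0 v(1,): F3->E4 leap 11st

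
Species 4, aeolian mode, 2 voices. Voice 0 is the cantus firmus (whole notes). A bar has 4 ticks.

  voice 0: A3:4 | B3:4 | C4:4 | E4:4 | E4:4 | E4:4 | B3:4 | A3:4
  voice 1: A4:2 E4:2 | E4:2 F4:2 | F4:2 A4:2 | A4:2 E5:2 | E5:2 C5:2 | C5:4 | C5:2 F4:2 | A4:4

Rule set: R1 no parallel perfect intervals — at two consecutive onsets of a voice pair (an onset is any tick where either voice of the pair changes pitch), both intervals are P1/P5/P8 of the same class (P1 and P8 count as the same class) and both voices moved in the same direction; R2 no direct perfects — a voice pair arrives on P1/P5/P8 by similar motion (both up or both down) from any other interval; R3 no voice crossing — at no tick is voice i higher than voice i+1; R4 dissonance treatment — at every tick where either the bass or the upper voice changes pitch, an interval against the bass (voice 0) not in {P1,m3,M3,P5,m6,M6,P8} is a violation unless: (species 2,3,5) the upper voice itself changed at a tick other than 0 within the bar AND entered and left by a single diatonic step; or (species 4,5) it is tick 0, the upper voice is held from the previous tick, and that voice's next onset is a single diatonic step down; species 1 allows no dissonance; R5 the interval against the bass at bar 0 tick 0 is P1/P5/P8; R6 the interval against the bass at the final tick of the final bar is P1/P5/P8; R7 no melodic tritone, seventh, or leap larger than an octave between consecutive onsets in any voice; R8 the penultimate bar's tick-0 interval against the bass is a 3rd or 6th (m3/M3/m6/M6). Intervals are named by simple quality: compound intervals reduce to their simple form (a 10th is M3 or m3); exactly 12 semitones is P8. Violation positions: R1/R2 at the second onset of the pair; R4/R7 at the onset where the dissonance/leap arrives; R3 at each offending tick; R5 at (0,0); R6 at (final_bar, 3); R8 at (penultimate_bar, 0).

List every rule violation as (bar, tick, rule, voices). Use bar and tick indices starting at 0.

(1, 0, R4, (0, 1))
(1, 2, R4, (0, 1))
(2, 0, R4, (0, 1))
(3, 0, R4, (0, 1))
(6, 0, R4, (0, 1))
(6, 0, R8, (0, 1))
(6, 2, R4, (0, 1))

bar 0: v0=A3 v1=A4 downbeat P8
bar 1: v0=B3 v1=E4 downbeat P4
bar 2: v0=C4 v1=F4 downbeat P4
bar 3: v0=E4 v1=A4 downbeat P4
bar 4: v0=E4 v1=E5 downbeat P8
bar 5: v0=E4 v1=C5 downbeat m6
bar 6: v0=B3 v1=C5 downbeat m2
bar 7: v0=A3 v1=A4 downbeat P8
  -> R4 @ bar 1 tick 0 v(0, 1): B3/E4 P4 untreated
  -> R4 @ bar 1 tick 2 v(0, 1): B3/F4 TT untreated
  -> R4 @ bar 2 tick 0 v(0, 1): C4/F4 P4 untreated
  -> R4 @ bar 3 tick 0 v(0, 1): E4/A4 P4 untreated
  -> R4 @ bar 6 tick 0 v(0, 1): B3/C5 m2 untreated
  -> R8 @ bar 6 tick 0 v(0, 1): penult m2 not 3rd/6th
  -> R4 @ bar 6 tick 2 v(0, 1): B3/F4 TT untreated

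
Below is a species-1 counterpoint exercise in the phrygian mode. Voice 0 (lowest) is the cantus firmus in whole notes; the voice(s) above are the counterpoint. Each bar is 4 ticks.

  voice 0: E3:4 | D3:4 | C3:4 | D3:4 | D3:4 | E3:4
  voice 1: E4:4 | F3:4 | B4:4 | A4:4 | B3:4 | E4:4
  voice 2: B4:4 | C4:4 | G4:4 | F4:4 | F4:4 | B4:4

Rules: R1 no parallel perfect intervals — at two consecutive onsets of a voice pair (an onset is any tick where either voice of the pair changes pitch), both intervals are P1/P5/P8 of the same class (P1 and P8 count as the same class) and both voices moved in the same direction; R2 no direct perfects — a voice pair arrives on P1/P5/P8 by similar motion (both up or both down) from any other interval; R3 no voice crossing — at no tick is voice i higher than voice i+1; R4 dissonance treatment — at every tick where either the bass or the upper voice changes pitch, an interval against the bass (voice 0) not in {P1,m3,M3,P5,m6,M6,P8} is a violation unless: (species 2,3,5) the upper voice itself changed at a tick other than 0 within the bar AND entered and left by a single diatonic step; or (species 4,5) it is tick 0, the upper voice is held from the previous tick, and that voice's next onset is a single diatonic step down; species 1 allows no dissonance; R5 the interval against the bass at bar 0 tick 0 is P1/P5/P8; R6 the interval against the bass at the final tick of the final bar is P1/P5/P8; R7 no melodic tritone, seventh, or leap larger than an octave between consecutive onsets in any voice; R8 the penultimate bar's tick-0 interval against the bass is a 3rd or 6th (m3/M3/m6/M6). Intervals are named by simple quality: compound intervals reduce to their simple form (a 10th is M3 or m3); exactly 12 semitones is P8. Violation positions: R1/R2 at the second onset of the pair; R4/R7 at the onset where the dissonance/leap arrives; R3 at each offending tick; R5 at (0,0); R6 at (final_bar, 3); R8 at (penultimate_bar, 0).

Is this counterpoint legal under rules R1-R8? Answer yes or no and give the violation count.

No (19 violations)

bar 0: v0=E3 v1=E4 v2=B4 (P5)
bar 1: v0=D3 v1=F3 v2=C4 (m7)
bar 2: v0=C3 v1=B4 v2=G4 (P5)
bar 3: v0=D3 v1=A4 v2=F4 (m3)
bar 4: v0=D3 v1=B3 v2=F4 (m3)
bar 5: v0=E3 v1=E4 v2=B4 (P5)
  R1 @ bar1.0: E4/B4 P5 -> F3/C4 P5 similar
  R4 @ bar1.0: D3/C4 m7 untreated
  R7 @ bar1.0: E4->F3 leap 11st
  R7 @ bar1.0: B4->C4 leap 11st
  R3 @ bar2.0: B4 above G4
  R4 @ bar2.0: C3/B4 M7 untreated
  R7 @ bar2.0: F3->B4 leap 18st
  R3 @ bar2.1: B4 above G4
  R3 @ bar2.2: B4 above G4
  R3 @ bar2.3: B4 above G4
  R3 @ bar3.0: A4 above F4
  R3 @ bar3.1: A4 above F4
  R3 @ bar3.2: A4 above F4
  R3 @ bar3.3: A4 above F4
  R7 @ bar4.0: A4->B3 leap 10st
  R2 @ bar5.0: D3/B3 M6 -> E3/E4 P8 similar
  R2 @ bar5.0: D3/F4 m3 -> E3/B4 P5 similar
  R2 @ bar5.0: B3/F4 TT -> E4/B4 P5 similar
  R7 @ bar5.0: F4->B4 leap 6st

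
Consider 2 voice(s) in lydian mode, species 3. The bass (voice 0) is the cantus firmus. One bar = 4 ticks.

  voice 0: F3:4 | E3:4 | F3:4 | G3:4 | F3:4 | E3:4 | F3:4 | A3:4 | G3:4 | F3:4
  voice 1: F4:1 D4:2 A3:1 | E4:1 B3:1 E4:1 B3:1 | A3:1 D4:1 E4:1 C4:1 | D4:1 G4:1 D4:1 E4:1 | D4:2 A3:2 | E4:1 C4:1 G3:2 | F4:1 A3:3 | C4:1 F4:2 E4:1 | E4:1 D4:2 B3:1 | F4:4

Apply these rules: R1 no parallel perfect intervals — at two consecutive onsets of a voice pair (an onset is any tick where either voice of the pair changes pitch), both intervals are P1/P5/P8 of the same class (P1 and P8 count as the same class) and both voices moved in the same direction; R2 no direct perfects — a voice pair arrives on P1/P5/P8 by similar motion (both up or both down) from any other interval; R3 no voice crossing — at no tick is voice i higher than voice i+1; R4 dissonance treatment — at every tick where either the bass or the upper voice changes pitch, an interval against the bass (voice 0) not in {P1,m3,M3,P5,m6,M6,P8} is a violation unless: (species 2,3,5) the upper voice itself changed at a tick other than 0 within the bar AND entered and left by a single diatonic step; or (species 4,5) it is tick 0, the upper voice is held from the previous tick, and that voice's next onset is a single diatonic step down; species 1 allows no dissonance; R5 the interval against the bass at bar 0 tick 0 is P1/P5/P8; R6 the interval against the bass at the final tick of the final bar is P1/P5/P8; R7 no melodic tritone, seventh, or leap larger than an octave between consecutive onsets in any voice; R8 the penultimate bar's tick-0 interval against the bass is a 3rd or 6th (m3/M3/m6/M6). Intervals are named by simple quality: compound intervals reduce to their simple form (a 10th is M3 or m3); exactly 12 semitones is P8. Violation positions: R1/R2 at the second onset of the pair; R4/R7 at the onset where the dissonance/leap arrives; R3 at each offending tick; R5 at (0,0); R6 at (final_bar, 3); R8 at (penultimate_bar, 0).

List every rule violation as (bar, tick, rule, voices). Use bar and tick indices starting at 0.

bar 0: v0=F3 v1=F4 downbeat P8
bar 1: v0=E3 v1=E4 downbeat P8
bar 2: v0=F3 v1=A3 downbeat M3
bar 3: v0=G3 v1=D4 downbeat P5
bar 4: v0=F3 v1=D4 downbeat M6
bar 5: v0=E3 v1=E4 downbeat P8
bar 6: v0=F3 v1=F4 downbeat P8
bar 7: v0=A3 v1=C4 downbeat m3
bar 8: v0=G3 v1=E4 downbeat M6
bar 9: v0=F3 v1=F4 downbeat P8
  -> R4 @ bar 2 tick 2 v(0, 1): F3/E4 M7 untreated
  -> R1 @ bar 3 tick 0 v(0, 1): F3/C4 P5 -> G3/D4 P5 similar
  -> R2 @ bar 6 tick 0 v(0, 1): E3/G3 m3 -> F3/F4 P8 similar
  -> R7 @ bar 6 tick 0 v(1,): G3->F4 leap 10st
  -> R7 @ bar 9 tick 0 v(1,): B3->F4 leap 6st

(2, 2, R4, (0, 1))
(3, 0, R1, (0, 1))
(6, 0, R2, (0, 1))
(6, 0, R7, (1,))
(9, 0, R7, (1,))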